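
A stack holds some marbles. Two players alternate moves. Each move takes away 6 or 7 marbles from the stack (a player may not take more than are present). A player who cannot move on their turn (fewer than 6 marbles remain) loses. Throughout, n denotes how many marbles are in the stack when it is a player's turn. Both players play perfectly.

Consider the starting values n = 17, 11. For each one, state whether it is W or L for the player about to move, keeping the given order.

Compute win/loss labels from the base case upward. A position with no move is L. Any other position is W if it can reach an L in one move, else L.
n=0: no move → L
n=1: no move → L
n=2: no move → L
n=3: no move → L
n=4: no move → L
n=5: no move → L
n=6: can move to 0, which is L ⇒ W
n=7: can move to 1, which is L ⇒ W
n=8: can move to 2, which is L ⇒ W
n=9: can move to 3, which is L ⇒ W
n=10: can move to 4, which is L ⇒ W
n=11: can move to 5, which is L ⇒ W
n=12: can move to 5, which is L ⇒ W
n=13: moves to 7(W), 6(W); every one is W ⇒ L
n=14: moves to 8(W), 7(W); every one is W ⇒ L
n=15: moves to 9(W), 8(W); every one is W ⇒ L
n=16: moves to 10(W), 9(W); every one is W ⇒ L
n=17: moves to 11(W), 10(W); every one is W ⇒ L

17: L, 11: W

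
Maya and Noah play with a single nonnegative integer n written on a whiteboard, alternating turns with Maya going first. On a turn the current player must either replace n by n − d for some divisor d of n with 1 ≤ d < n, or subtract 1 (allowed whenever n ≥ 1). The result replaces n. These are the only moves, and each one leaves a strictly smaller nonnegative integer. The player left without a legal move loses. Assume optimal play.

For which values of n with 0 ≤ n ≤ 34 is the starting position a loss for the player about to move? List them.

0, 2, 5, 7, 9, 11, 13, 15, 17, 19, 21, 23, 25, 27, 29, 31, 33

Positions with no move are L. A position that does have a move is losing for the player to move precisely when every available move leads to a winning position for the opponent. Fill in the labels:
n=0: no move → L
n=1: →0(L), so W
n=2: →1(W) only, which is W, so L
n=3: →2(L), so W
n=4: →2(L), so W
n=5: →4(W) only, which is W, so L
n=6: →5(L), so W
n=7: →6(W) only, which is W, so L
n=8: →7(L), so W
n=9: →6(W), 8(W) — all W, so L
n=10: →5(L), so W
n=11: →10(W) only, which is W, so L
n=12: →9(L), so W
n=13: →12(W) only, which is W, so L
n=14: →7(L), so W
n=15: →10(W), 12(W), 14(W) — all W, so L
n=16: →15(L), so W
n=17: →16(W) only, which is W, so L
n=18: →9(L), so W
n=19: →18(W) only, which is W, so L
n=20: →15(L), so W
n=21: →14(W), 18(W), 20(W) — all W, so L
n=22: →11(L), so W
n=23: →22(W) only, which is W, so L
n=24: →21(L), so W
n=25: →20(W), 24(W) — all W, so L
n=26: →13(L), so W
n=27: →18(W), 24(W), 26(W) — all W, so L
n=28: →21(L), so W
n=29: →28(W) only, which is W, so L
n=30: →15(L), so W
n=31: →30(W) only, which is W, so L
n=32: →31(L), so W
n=33: →22(W), 30(W), 32(W) — all W, so L
n=34: →17(L), so W
Reading off the rows marked L gives the requested list; there are 17 such values of n.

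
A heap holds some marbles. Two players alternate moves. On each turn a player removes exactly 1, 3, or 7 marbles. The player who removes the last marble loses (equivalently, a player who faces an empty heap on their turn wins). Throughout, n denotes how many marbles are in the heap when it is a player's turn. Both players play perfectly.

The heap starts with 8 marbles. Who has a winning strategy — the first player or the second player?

Positions with no move are W. A position that does have a move is losing for the player to move precisely when every available move leads to a winning position for the opponent. Fill in the labels:
n=0: no move; the opponent has just taken the last marble and therefore loses → W
n=1: only reaches 0(W), which is W → L
n=2: reaches L-position 1 → W
n=3: only reaches 2(W), 0(W), all W → L
n=4: reaches L-position 3 → W
n=5: only reaches 4(W), 2(W), all W → L
n=6: reaches L-position 5 → W
n=7: only reaches 6(W), 4(W), 0(W), all W → L
n=8: reaches L-position 7 → W
The starting position 8 is W: the player to move should remove 1, leaving 7, handing over an L position.

The first player wins.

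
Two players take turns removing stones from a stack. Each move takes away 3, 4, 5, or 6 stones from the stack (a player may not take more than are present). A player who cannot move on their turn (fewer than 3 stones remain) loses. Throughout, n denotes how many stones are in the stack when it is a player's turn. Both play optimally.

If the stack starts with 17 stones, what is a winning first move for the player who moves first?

Remove 6, leaving 11.

Positions with no move are L. A position that does have a move is losing for the player to move precisely when every available move leads to a winning position for the opponent. Fill in the labels:
n=0: no move → L
n=1: no move → L
n=2: no move → L
n=3: can move to 0, which is L ⇒ W
n=4: can move to 1, which is L ⇒ W
n=5: can move to 2, which is L ⇒ W
n=6: can move to 2, which is L ⇒ W
n=7: can move to 2, which is L ⇒ W
n=8: can move to 2, which is L ⇒ W
n=9: moves to 6(W), 5(W), 4(W), 3(W); every one is W ⇒ L
n=10: moves to 7(W), 6(W), 5(W), 4(W); every one is W ⇒ L
n=11: moves to 8(W), 7(W), 6(W), 5(W); every one is W ⇒ L
n=12: can move to 9, which is L ⇒ W
n=13: can move to 10, which is L ⇒ W
n=14: can move to 11, which is L ⇒ W
n=15: can move to 11, which is L ⇒ W
n=16: can move to 11, which is L ⇒ W
n=17: can move to 11, which is L ⇒ W
From 17, the L positions reachable in one move are: 11.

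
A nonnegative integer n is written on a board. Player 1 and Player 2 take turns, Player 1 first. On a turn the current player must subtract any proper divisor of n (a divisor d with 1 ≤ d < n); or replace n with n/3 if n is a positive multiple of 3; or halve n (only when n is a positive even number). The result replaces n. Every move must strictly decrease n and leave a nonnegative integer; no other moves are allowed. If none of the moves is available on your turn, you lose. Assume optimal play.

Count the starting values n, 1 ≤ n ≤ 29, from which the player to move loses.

Compute win/loss labels from the base case upward. A position with no move is L. Any other position is W if it can reach an L in one move, else L.
n=0: no move → L
n=1: no move → L
n=2: →1(L), so W
n=3: →1(L), so W
n=4: →2(W), 3(W) — all W, so L
n=5: →4(L), so W
n=6: →4(L), so W
n=7: →6(W) only, which is W, so L
n=8: →4(L), so W
n=9: →3(W), 6(W), 8(W) — all W, so L
n=10: →9(L), so W
n=11: →10(W) only, which is W, so L
n=12: →4(L), so W
n=13: →12(W) only, which is W, so L
n=14: →7(L), so W
n=15: →5(W), 10(W), 12(W), 14(W) — all W, so L
n=16: →15(L), so W
n=17: →16(W) only, which is W, so L
n=18: →9(L), so W
n=19: →18(W) only, which is W, so L
n=20: →15(L), so W
n=21: →7(L), so W
n=22: →11(L), so W
n=23: →22(W) only, which is W, so L
n=24: →23(L), so W
n=25: →20(W), 24(W) — all W, so L
n=26: →13(L), so W
n=27: →9(L), so W
n=28: →14(W), 21(W), 24(W), 26(W), 27(W) — all W, so L
n=29: →28(L), so W
L entries with 1 ≤ n ≤ 29 (n=0 is outside the asked range and is not counted): n = 1, 4, 7, 9, 11, 13, 15, 17, 19, 23, 25, 28; that makes 12.

12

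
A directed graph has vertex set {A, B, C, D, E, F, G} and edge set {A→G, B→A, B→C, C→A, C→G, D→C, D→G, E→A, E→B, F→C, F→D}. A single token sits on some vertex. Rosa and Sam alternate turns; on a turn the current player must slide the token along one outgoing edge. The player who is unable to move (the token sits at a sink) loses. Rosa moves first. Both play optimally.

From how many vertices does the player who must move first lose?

3

Compute win/loss labels from the base case upward. A position with no move is L. Any other position is W if it can reach an L in one move, else L.
Every edge goes from a vertex to one that appears earlier in the order G, A, C, D, B, F, E, so processing vertices in that order labels each vertex after all of its successors.
G: no outgoing edge → L
A: W (go to G, an L position)
C: W (go to G, an L position)
D: W (go to G, an L position)
B: L (options C(W), A(W) are all W)
F: L (options D(W), C(W) are all W)
E: W (go to B, an L position)
The L vertices are B, F, G; that is 3 in all.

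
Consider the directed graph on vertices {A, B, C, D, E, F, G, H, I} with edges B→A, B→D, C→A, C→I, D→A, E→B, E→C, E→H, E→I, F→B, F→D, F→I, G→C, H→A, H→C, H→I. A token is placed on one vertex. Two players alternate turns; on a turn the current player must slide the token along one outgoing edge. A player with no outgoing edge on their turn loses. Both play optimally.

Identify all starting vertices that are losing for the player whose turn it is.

A, G, I

Build the W/L table. Terminal = L. A non-terminal position is W if it has a move to some L; otherwise it is L.
Every edge goes from a vertex to one that appears earlier in the order I, A, C, H, D, B, G, F, E, so processing vertices in that order labels each vertex after all of its successors.
I: no outgoing edge → L
A: no outgoing edge → L
C: can move to A, which is L ⇒ W
H: can move to A, which is L ⇒ W
D: can move to A, which is L ⇒ W
B: can move to A, which is L ⇒ W
G: the only move is to C(W), a W ⇒ L
F: can move to I, which is L ⇒ W
E: can move to I, which is L ⇒ W
Reading off the rows marked L gives the requested list; there are 3 such vertices.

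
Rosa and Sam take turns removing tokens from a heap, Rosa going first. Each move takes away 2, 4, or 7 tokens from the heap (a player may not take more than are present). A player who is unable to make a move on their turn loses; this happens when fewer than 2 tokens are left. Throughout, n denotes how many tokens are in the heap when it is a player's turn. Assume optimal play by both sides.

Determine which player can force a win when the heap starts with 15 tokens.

Positions with no move are L. A position that does have a move is losing for the player to move precisely when every available move leads to a winning position for the opponent. Fill in the labels:
n=0: no move → L
n=1: no move → L
n=2: can move to 0, which is L ⇒ W
n=3: can move to 1, which is L ⇒ W
n=4: can move to 0, which is L ⇒ W
n=5: can move to 1, which is L ⇒ W
n=6: moves to 4(W), 2(W); every one is W ⇒ L
n=7: can move to 0, which is L ⇒ W
n=8: can move to 6, which is L ⇒ W
n=9: moves to 7(W), 5(W), 2(W); every one is W ⇒ L
n=10: can move to 6, which is L ⇒ W
n=11: can move to 9, which is L ⇒ W
n=12: moves to 10(W), 8(W), 5(W); every one is W ⇒ L
n=13: can move to 9, which is L ⇒ W
n=14: can move to 12, which is L ⇒ W
n=15: moves to 13(W), 11(W), 8(W); every one is W ⇒ L
The starting position 15 is L: whatever Rosa does, the opponent receives a W position.

Sam wins.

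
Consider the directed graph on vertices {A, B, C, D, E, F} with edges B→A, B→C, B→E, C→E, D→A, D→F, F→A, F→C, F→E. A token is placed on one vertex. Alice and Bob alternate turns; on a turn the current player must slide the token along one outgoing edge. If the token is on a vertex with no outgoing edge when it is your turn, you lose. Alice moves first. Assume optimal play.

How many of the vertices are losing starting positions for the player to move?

2

Compute win/loss labels from the base case upward. A position with no move is L. Any other position is W if it can reach an L in one move, else L.
Every edge goes from a vertex to one that appears earlier in the order E, A, C, F, D, B, so processing vertices in that order labels each vertex after all of its successors.
E: no outgoing edge → L
A: no outgoing edge → L
C: →E(L), so W
F: →A(L), so W
D: →A(L), so W
B: →A(L), so W
The L vertices are A, E; that is 2 in all.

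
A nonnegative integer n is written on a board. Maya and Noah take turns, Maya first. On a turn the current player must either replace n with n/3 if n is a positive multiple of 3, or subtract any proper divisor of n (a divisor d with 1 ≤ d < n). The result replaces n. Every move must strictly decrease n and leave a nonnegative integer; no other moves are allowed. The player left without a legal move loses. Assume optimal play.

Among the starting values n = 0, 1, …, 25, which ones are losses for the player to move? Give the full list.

0, 1, 4, 7, 9, 11, 13, 15, 17, 19, 23, 25

Classify positions by backward induction: terminal positions (no move available) are L. From any other position, the mover wins iff some move reaches an L.
n=0: no move → L
n=1: no move → L
n=2: W (go to 1, an L position)
n=3: W (go to 1, an L position)
n=4: L (options 2(W), 3(W) are all W)
n=5: W (go to 4, an L position)
n=6: W (go to 4, an L position)
n=7: L (sole option 6(W) is W)
n=8: W (go to 4, an L position)
n=9: L (options 3(W), 6(W), 8(W) are all W)
n=10: W (go to 9, an L position)
n=11: L (sole option 10(W) is W)
n=12: W (go to 4, an L position)
n=13: L (sole option 12(W) is W)
n=14: W (go to 7, an L position)
n=15: L (options 5(W), 10(W), 12(W), 14(W) are all W)
n=16: W (go to 15, an L position)
n=17: L (sole option 16(W) is W)
n=18: W (go to 9, an L position)
n=19: L (sole option 18(W) is W)
n=20: W (go to 15, an L position)
n=21: W (go to 7, an L position)
n=22: W (go to 11, an L position)
n=23: L (sole option 22(W) is W)
n=24: W (go to 23, an L position)
n=25: L (options 20(W), 24(W) are all W)
The losing starting values of n are exactly the entries labelled L in this table (12 of them).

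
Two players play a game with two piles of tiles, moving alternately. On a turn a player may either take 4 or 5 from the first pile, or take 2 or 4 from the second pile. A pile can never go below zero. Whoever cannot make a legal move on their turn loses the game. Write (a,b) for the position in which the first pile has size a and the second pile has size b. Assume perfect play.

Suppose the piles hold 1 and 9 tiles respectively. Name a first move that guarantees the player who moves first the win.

Work bottom-up. With no move the player to move loses. Otherwise the position is W if at least one move leads to an L position for the opponent, and L if every move leads to a W.
No move ever increases a pile, so every position that can arise here has a ≤ 1 and b ≤ 9; it is enough to label the cells with 0 ≤ a ≤ 1 and 0 ≤ b ≤ 9.
Every move lowers a or b (never raises either), so fill the grid row by row in increasing a, and left to right within a row: each cell's successors are then already labelled.
      b=0  b=1  b=2  b=3  b=4  b=5  b=6  b=7  b=8  b=9
a=0:    L    L    W    W    W    W    L    L    W    W
a=1:    L    L    W    W    W    W    L    L    W    W
Cells with no legal move (terminal, hence L): (0,0), (0,1), (1,0), (1,1).
The remaining L cells, each justified by listing all of its moves:
(0,6): L (options (0,4)(W), (0,2)(W) are all W)
(0,7): L (options (0,5)(W), (0,3)(W) are all W)
(1,6): L (options (1,4)(W), (1,2)(W) are all W)
(1,7): L (options (1,5)(W), (1,3)(W) are all W)
Every other cell has at least one move into one of the L cells above, so it is W.
From (1,9), the L positions reachable in one move are: (1,7).

Move to (1,7).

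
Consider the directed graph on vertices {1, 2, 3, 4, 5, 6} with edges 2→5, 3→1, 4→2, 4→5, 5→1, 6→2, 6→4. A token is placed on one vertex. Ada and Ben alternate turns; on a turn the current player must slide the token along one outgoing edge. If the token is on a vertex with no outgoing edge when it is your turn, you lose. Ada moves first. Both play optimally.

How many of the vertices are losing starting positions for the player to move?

Build the W/L table. Terminal = L. A non-terminal position is W if it has a move to some L; otherwise it is L.
Every edge goes from a vertex to one that appears earlier in the order 1, 5, 2, 3, 4, 6, so processing vertices in that order labels each vertex after all of its successors.
1: no outgoing edge → L
5: →1(L), so W
2: →5(W) only, which is W, so L
3: →1(L), so W
4: →2(L), so W
6: →2(L), so W
The L vertices are 1, 2; that is 2 in all.

2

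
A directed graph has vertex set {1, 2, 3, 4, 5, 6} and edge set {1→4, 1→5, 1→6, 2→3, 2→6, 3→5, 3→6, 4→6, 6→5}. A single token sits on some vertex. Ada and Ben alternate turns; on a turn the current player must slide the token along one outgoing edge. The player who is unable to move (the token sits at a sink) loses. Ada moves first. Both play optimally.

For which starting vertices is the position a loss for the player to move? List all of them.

Compute win/loss labels from the base case upward. A position with no move is L. Any other position is W if it can reach an L in one move, else L.
Every edge goes from a vertex to one that appears earlier in the order 5, 6, 4, 3, 1, 2, so processing vertices in that order labels each vertex after all of its successors.
5: no outgoing edge → L
6: →5(L), so W
4: →6(W) only, which is W, so L
3: →5(L), so W
1: →4(L), so W
2: →3(W), 6(W) — all W, so L
The losing starting vertices are exactly the entries labelled L in this table (3 of them).

2, 4, 5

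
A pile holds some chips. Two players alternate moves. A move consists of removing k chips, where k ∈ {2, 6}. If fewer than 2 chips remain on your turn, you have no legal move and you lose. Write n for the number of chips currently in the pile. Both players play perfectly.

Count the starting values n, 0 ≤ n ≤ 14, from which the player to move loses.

Positions with no move are L. A position that does have a move is losing for the player to move precisely when every available move leads to a winning position for the opponent. Fill in the labels:
n=0: no move → L
n=1: no move → L
n=2: →0(L), so W
n=3: →1(L), so W
n=4: →2(W) only, which is W, so L
n=5: →3(W) only, which is W, so L
n=6: →4(L), so W
n=7: →5(L), so W
n=8: →6(W), 2(W) — all W, so L
n=9: →7(W), 3(W) — all W, so L
n=10: →8(L), so W
n=11: →9(L), so W
n=12: →10(W), 6(W) — all W, so L
n=13: →11(W), 7(W) — all W, so L
n=14: →12(L), so W
L entries with 0 ≤ n ≤ 14: n = 0, 1, 4, 5, 8, 9, 12, 13; that makes 8.

8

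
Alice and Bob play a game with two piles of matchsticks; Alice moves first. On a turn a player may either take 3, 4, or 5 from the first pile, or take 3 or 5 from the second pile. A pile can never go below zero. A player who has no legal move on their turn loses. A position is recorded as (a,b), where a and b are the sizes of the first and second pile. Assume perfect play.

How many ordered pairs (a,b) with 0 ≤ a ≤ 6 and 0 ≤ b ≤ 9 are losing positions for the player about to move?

26

Label each position W (a win for the player to move) or L (a loss). A position with no legal move is L; any other position is W exactly when some move reaches an L, and L when every move reaches a W.
Every move lowers a or b (never raises either), so fill the grid row by row in increasing a, and left to right within a row: each cell's successors are then already labelled.
      b=0  b=1  b=2  b=3  b=4  b=5  b=6  b=7  b=8  b=9
a=0:    L    L    L    W    W    W    W    W    L    L
a=1:    L    L    L    W    W    W    W    W    L    L
a=2:    L    L    L    W    W    W    W    W    L    L
a=3:    W    W    W    L    L    L    W    W    W    W
a=4:    W    W    W    L    L    L    W    W    W    W
a=5:    W    W    W    L    L    L    W    W    W    W
a=6:    W    W    W    W    W    W    L    L    W    W
Cells with no legal move (terminal, hence L): (0,0), (0,1), (0,2), (1,0), (1,1), (1,2), (2,0), (2,1), (2,2).
The remaining L cells, each justified by listing all of its moves:
(0,8): →(0,5)(W), (0,3)(W) — all W, so L
(0,9): →(0,6)(W), (0,4)(W) — all W, so L
(1,8): →(1,5)(W), (1,3)(W) — all W, so L
(1,9): →(1,6)(W), (1,4)(W) — all W, so L
(2,8): →(2,5)(W), (2,3)(W) — all W, so L
(2,9): →(2,6)(W), (2,4)(W) — all W, so L
(3,3): →(0,3)(W), (3,0)(W) — all W, so L
(3,4): →(0,4)(W), (3,1)(W) — all W, so L
(3,5): →(0,5)(W), (3,2)(W), (3,0)(W) — all W, so L
(4,3): →(1,3)(W), (0,3)(W), (4,0)(W) — all W, so L
(4,4): →(1,4)(W), (0,4)(W), (4,1)(W) — all W, so L
(4,5): →(1,5)(W), (0,5)(W), (4,2)(W), (4,0)(W) — all W, so L
(5,3): →(2,3)(W), (1,3)(W), (0,3)(W), (5,0)(W) — all W, so L
(5,4): →(2,4)(W), (1,4)(W), (0,4)(W), (5,1)(W) — all W, so L
(5,5): →(2,5)(W), (1,5)(W), (0,5)(W), (5,2)(W), (5,0)(W) — all W, so L
(6,6): →(3,6)(W), (2,6)(W), (1,6)(W), (6,3)(W), (6,1)(W) — all W, so L
(6,7): →(3,7)(W), (2,7)(W), (1,7)(W), (6,4)(W), (6,2)(W) — all W, so L
Every other cell has at least one move into one of the L cells above, so it is W.
L cells per row: a=0: 5, a=1: 5, a=2: 5, a=3: 3, a=4: 3, a=5: 3, a=6: 2; total 26.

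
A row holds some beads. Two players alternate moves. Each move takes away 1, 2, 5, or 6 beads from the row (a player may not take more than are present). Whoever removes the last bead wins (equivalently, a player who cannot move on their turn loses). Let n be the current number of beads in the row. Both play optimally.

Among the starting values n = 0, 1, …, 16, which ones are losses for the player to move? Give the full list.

0, 3, 7, 10, 14

Build the W/L table. Terminal = L. A non-terminal position is W if it has a move to some L; otherwise it is L.
n=0: no move → L
n=1: reaches L-position 0 → W
n=2: reaches L-position 0 → W
n=3: only reaches 2(W), 1(W), all W → L
n=4: reaches L-position 3 → W
n=5: reaches L-position 3 → W
n=6: reaches L-position 0 → W
n=7: only reaches 6(W), 5(W), 2(W), 1(W), all W → L
n=8: reaches L-position 7 → W
n=9: reaches L-position 7 → W
n=10: only reaches 9(W), 8(W), 5(W), 4(W), all W → L
n=11: reaches L-position 10 → W
n=12: reaches L-position 10 → W
n=13: reaches L-position 7 → W
n=14: only reaches 13(W), 12(W), 9(W), 8(W), all W → L
n=15: reaches L-position 14 → W
n=16: reaches L-position 14 → W
The losing starting values of n are exactly the entries labelled L in this table (5 of them).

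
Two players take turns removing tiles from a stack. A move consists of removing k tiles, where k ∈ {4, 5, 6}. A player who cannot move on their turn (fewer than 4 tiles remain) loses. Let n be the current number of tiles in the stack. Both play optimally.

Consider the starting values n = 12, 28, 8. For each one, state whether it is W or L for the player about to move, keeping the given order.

12: L, 28: W, 8: W

Build the W/L table. Terminal = L. A non-terminal position is W if it has a move to some L; otherwise it is L.
n=0: no move → L
n=1: no move → L
n=2: no move → L
n=3: no move → L
n=4: can move to 0, which is L ⇒ W
n=5: can move to 1, which is L ⇒ W
n=6: can move to 2, which is L ⇒ W
n=7: can move to 3, which is L ⇒ W
n=8: can move to 3, which is L ⇒ W
n=9: can move to 3, which is L ⇒ W
n=10: moves to 6(W), 5(W), 4(W); every one is W ⇒ L
n=11: moves to 7(W), 6(W), 5(W); every one is W ⇒ L
n=12: moves to 8(W), 7(W), 6(W); every one is W ⇒ L
n=13: moves to 9(W), 8(W), 7(W); every one is W ⇒ L
n=14: can move to 10, which is L ⇒ W
n=15: can move to 11, which is L ⇒ W
n=16: can move to 12, which is L ⇒ W
n=17: can move to 13, which is L ⇒ W
n=18: can move to 13, which is L ⇒ W
n=19: can move to 13, which is L ⇒ W
n=20: moves to 16(W), 15(W), 14(W); every one is W ⇒ L
n=21: moves to 17(W), 16(W), 15(W); every one is W ⇒ L
n=22: moves to 18(W), 17(W), 16(W); every one is W ⇒ L
n=23: moves to 19(W), 18(W), 17(W); every one is W ⇒ L
n=24: can move to 20, which is L ⇒ W
n=25: can move to 21, which is L ⇒ W
n=26: can move to 22, which is L ⇒ W
n=27: can move to 23, which is L ⇒ W
n=28: can move to 23, which is L ⇒ W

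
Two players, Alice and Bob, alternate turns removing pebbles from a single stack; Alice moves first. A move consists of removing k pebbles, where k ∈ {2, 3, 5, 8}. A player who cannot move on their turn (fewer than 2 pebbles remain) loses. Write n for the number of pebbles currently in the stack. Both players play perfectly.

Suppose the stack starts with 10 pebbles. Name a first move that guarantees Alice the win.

Remove 3, leaving 7.

Compute win/loss labels from the base case upward. A position with no move is L. Any other position is W if it can reach an L in one move, else L.
n=0: no move → L
n=1: no move → L
n=2: W (go to 0, an L position)
n=3: W (go to 1, an L position)
n=4: W (go to 1, an L position)
n=5: W (go to 0, an L position)
n=6: W (go to 1, an L position)
n=7: L (options 5(W), 4(W), 2(W) are all W)
n=8: W (go to 0, an L position)
n=9: W (go to 7, an L position)
n=10: W (go to 7, an L position)
From 10, the L positions reachable in one move are: 7.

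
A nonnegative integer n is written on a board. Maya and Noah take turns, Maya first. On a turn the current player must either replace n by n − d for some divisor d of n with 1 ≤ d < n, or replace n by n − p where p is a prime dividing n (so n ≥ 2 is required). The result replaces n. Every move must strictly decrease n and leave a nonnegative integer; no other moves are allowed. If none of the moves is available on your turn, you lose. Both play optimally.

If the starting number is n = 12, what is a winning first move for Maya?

Move to 9.

Use the standard recursion: the mover loses at a terminal position; elsewhere, the mover wins exactly when some move hands the opponent an L position.
n=0: no move → L
n=1: no move → L
n=2: W (go to 0, an L position)
n=3: W (go to 0, an L position)
n=4: L (options 2(W), 3(W) are all W)
n=5: W (go to 0, an L position)
n=6: W (go to 4, an L position)
n=7: W (go to 0, an L position)
n=8: W (go to 4, an L position)
n=9: L (options 6(W), 8(W) are all W)
n=10: W (go to 9, an L position)
n=11: W (go to 0, an L position)
n=12: W (go to 9, an L position)
From 12, the L positions reachable in one move are: 9.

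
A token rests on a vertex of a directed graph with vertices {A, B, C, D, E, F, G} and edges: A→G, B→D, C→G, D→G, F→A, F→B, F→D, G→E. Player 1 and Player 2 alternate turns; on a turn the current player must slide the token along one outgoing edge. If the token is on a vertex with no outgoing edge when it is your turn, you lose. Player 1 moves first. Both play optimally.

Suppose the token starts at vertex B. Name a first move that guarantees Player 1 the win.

Move to D.

Build the W/L table. Terminal = L. A non-terminal position is W if it has a move to some L; otherwise it is L.
Every edge goes from a vertex to one that appears earlier in the order E, G, D, B, A, C, F, so processing vertices in that order labels each vertex after all of its successors.
E: no outgoing edge → L
G: →E(L), so W
D: →G(W) only, which is W, so L
B: →D(L), so W
A: →G(W) only, which is W, so L
C: →G(W) only, which is W, so L
F: →A(L), so W
From B, the L positions reachable in one move are: D.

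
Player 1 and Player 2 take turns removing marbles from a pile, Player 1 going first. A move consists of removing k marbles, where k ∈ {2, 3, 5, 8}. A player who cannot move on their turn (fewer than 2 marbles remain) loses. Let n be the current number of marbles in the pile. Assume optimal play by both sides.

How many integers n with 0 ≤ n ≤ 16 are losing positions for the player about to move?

4

Positions with no move are L. A position that does have a move is losing for the player to move precisely when every available move leads to a winning position for the opponent. Fill in the labels:
n=0: no move → L
n=1: no move → L
n=2: W (go to 0, an L position)
n=3: W (go to 1, an L position)
n=4: W (go to 1, an L position)
n=5: W (go to 0, an L position)
n=6: W (go to 1, an L position)
n=7: L (options 5(W), 4(W), 2(W) are all W)
n=8: W (go to 0, an L position)
n=9: W (go to 7, an L position)
n=10: W (go to 7, an L position)
n=11: L (options 9(W), 8(W), 6(W), 3(W) are all W)
n=12: W (go to 7, an L position)
n=13: W (go to 11, an L position)
n=14: W (go to 11, an L position)
n=15: W (go to 7, an L position)
n=16: W (go to 11, an L position)
L entries with 0 ≤ n ≤ 16: n = 0, 1, 7, 11; that makes 4.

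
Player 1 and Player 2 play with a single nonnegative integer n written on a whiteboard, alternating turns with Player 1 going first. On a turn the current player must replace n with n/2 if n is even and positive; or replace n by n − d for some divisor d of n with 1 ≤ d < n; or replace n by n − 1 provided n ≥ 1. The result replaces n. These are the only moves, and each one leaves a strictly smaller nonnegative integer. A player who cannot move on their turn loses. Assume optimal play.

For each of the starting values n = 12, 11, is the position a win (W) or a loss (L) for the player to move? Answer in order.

Build the W/L table. Terminal = L. A non-terminal position is W if it has a move to some L; otherwise it is L.
n=0: no move → L
n=1: W (go to 0, an L position)
n=2: L (sole option 1(W) is W)
n=3: W (go to 2, an L position)
n=4: W (go to 2, an L position)
n=5: L (sole option 4(W) is W)
n=6: W (go to 5, an L position)
n=7: L (sole option 6(W) is W)
n=8: W (go to 7, an L position)
n=9: L (options 6(W), 8(W) are all W)
n=10: W (go to 5, an L position)
n=11: L (sole option 10(W) is W)
n=12: W (go to 9, an L position)

12: W, 11: L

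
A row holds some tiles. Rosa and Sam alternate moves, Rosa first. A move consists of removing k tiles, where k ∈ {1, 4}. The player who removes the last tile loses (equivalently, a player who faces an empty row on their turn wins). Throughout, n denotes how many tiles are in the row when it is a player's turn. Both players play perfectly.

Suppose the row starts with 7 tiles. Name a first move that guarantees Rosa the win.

Remove 1, leaving 6.

Label each position W (a win for the player to move) or L (a loss). A position with no legal move is W; any other position is W exactly when some move reaches an L, and L when every move reaches a W.
n=0: no move; the opponent has just taken the last tile and therefore loses → W
n=1: L (sole option 0(W) is W)
n=2: W (go to 1, an L position)
n=3: L (sole option 2(W) is W)
n=4: W (go to 3, an L position)
n=5: W (go to 1, an L position)
n=6: L (options 5(W), 2(W) are all W)
n=7: W (go to 6, an L position)
From 7, the L positions reachable in one move are: 6, 3. Any move reaching one of these is winning.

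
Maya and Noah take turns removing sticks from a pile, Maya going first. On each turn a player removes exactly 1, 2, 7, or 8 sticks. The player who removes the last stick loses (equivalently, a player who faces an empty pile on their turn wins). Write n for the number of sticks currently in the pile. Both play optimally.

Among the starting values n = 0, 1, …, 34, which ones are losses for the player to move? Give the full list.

Build the W/L table. Terminal = W. A non-terminal position is W if it has a move to some L; otherwise it is L.
n=0: no move; the opponent has just taken the last stick and therefore loses → W
n=1: only reaches 0(W), which is W → L
n=2: reaches L-position 1 → W
n=3: reaches L-position 1 → W
n=4: only reaches 3(W), 2(W), all W → L
n=5: reaches L-position 4 → W
n=6: reaches L-position 4 → W
n=7: only reaches 6(W), 5(W), 0(W), all W → L
n=8: reaches L-position 7 → W
n=9: reaches L-position 7 → W
n=10: only reaches 9(W), 8(W), 3(W), 2(W), all W → L
n=11: reaches L-position 10 → W
n=12: reaches L-position 10 → W
n=13: only reaches 12(W), 11(W), 6(W), 5(W), all W → L
n=14: reaches L-position 13 → W
n=15: reaches L-position 13 → W
n=16: only reaches 15(W), 14(W), 9(W), 8(W), all W → L
n=17: reaches L-position 16 → W
n=18: reaches L-position 16 → W
n=19: only reaches 18(W), 17(W), 12(W), 11(W), all W → L
n=20: reaches L-position 19 → W
n=21: reaches L-position 19 → W
n=22: only reaches 21(W), 20(W), 15(W), 14(W), all W → L
n=23: reaches L-position 22 → W
n=24: reaches L-position 22 → W
n=25: only reaches 24(W), 23(W), 18(W), 17(W), all W → L
n=26: reaches L-position 25 → W
n=27: reaches L-position 25 → W
n=28: only reaches 27(W), 26(W), 21(W), 20(W), all W → L
n=29: reaches L-position 28 → W
n=30: reaches L-position 28 → W
n=31: only reaches 30(W), 29(W), 24(W), 23(W), all W → L
n=32: reaches L-position 31 → W
n=33: reaches L-position 31 → W
n=34: only reaches 33(W), 32(W), 27(W), 26(W), all W → L
The losing starting values of n are exactly the entries labelled L in this table (12 of them).

1, 4, 7, 10, 13, 16, 19, 22, 25, 28, 31, 34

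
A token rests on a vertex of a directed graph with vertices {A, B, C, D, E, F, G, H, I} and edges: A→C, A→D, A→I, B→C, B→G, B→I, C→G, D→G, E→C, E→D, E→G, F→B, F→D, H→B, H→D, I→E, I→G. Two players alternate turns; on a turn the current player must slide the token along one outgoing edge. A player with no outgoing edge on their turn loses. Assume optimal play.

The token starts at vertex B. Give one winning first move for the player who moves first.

Classify positions by backward induction: terminal positions (no move available) are L. From any other position, the mover wins iff some move reaches an L.
Every edge goes from a vertex to one that appears earlier in the order G, D, C, E, I, B, F, H, A, so processing vertices in that order labels each vertex after all of its successors.
G: no outgoing edge → L
D: →G(L), so W
C: →G(L), so W
E: →G(L), so W
I: →G(L), so W
B: →G(L), so W
F: →B(W), D(W) — all W, so L
H: →B(W), D(W) — all W, so L
A: →I(W), C(W), D(W) — all W, so L
From B, the L positions reachable in one move are: G.

Move to G.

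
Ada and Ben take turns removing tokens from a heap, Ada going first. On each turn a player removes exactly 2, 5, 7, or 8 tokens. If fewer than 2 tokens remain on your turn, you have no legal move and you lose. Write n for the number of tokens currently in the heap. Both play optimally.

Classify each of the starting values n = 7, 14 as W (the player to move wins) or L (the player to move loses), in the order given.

Label each position W (a win for the player to move) or L (a loss). A position with no legal move is L; any other position is W exactly when some move reaches an L, and L when every move reaches a W.
n=0: no move → L
n=1: no move → L
n=2: →0(L), so W
n=3: →1(L), so W
n=4: →2(W) only, which is W, so L
n=5: →0(L), so W
n=6: →4(L), so W
n=7: →0(L), so W
n=8: →1(L), so W
n=9: →4(L), so W
n=10: →8(W), 5(W), 3(W), 2(W) — all W, so L
n=11: →4(L), so W
n=12: →10(L), so W
n=13: →11(W), 8(W), 6(W), 5(W) — all W, so L
n=14: →12(W), 9(W), 7(W), 6(W) — all W, so L

7: W, 14: L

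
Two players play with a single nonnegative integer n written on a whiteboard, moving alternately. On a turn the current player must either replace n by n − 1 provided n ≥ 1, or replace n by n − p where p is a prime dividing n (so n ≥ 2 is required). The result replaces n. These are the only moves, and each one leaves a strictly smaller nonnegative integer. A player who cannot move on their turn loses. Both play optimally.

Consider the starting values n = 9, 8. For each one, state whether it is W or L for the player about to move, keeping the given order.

Classify positions by backward induction: terminal positions (no move available) are L. From any other position, the mover wins iff some move reaches an L.
n=0: no move → L
n=1: can move to 0, which is L ⇒ W
n=2: can move to 0, which is L ⇒ W
n=3: can move to 0, which is L ⇒ W
n=4: moves to 2(W), 3(W); every one is W ⇒ L
n=5: can move to 0, which is L ⇒ W
n=6: can move to 4, which is L ⇒ W
n=7: can move to 0, which is L ⇒ W
n=8: moves to 6(W), 7(W); every one is W ⇒ L
n=9: can move to 8, which is L ⇒ W

9: W, 8: L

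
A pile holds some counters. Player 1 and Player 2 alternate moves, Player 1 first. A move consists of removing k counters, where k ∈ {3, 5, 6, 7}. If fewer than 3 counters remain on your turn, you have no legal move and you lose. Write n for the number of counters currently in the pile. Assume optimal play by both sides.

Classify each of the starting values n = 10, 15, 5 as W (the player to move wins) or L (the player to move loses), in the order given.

Classify positions by backward induction: terminal positions (no move available) are L. From any other position, the mover wins iff some move reaches an L.
n=0: no move → L
n=1: no move → L
n=2: no move → L
n=3: →0(L), so W
n=4: →1(L), so W
n=5: →2(L), so W
n=6: →1(L), so W
n=7: →2(L), so W
n=8: →2(L), so W
n=9: →2(L), so W
n=10: →7(W), 5(W), 4(W), 3(W) — all W, so L
n=11: →8(W), 6(W), 5(W), 4(W) — all W, so L
n=12: →9(W), 7(W), 6(W), 5(W) — all W, so L
n=13: →10(L), so W
n=14: →11(L), so W
n=15: →12(L), so W

10: L, 15: W, 5: W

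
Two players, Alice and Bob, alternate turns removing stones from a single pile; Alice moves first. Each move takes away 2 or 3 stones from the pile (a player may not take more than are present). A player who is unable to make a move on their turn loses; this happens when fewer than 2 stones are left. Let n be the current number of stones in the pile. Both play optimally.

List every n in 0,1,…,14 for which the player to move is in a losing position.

Label each position W (a win for the player to move) or L (a loss). A position with no legal move is L; any other position is W exactly when some move reaches an L, and L when every move reaches a W.
n=0: no move → L
n=1: no move → L
n=2: reaches L-position 0 → W
n=3: reaches L-position 1 → W
n=4: reaches L-position 1 → W
n=5: only reaches 3(W), 2(W), all W → L
n=6: only reaches 4(W), 3(W), all W → L
n=7: reaches L-position 5 → W
n=8: reaches L-position 6 → W
n=9: reaches L-position 6 → W
n=10: only reaches 8(W), 7(W), all W → L
n=11: only reaches 9(W), 8(W), all W → L
n=12: reaches L-position 10 → W
n=13: reaches L-position 11 → W
n=14: reaches L-position 11 → W
The losing starting values of n are exactly the entries labelled L in this table (6 of them).

0, 1, 5, 6, 10, 11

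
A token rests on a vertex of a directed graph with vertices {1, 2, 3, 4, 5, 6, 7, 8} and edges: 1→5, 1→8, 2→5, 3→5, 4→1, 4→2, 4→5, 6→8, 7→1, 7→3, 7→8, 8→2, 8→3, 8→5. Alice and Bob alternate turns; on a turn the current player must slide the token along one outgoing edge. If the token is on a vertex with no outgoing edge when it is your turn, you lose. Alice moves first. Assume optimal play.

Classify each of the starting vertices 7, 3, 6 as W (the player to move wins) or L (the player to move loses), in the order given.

7: L, 3: W, 6: L

Positions with no move are L. A position that does have a move is losing for the player to move precisely when every available move leads to a winning position for the opponent. Fill in the labels:
Every edge goes from a vertex to one that appears earlier in the order 5, 3, 2, 8, 6, 1, 7, 4, so processing vertices in that order labels each vertex after all of its successors.
5: no outgoing edge → L
3: reaches L-position 5 → W
2: reaches L-position 5 → W
8: reaches L-position 5 → W
6: only reaches 8(W), which is W → L
1: reaches L-position 5 → W
7: only reaches 1(W), 8(W), 3(W), all W → L
4: reaches L-position 5 → W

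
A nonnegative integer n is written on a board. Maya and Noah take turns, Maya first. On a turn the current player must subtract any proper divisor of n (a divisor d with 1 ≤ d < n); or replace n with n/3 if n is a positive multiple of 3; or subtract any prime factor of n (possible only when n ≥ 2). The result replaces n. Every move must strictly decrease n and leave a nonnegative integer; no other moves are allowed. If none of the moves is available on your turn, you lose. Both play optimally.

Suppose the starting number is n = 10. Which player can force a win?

Maya wins.

Build the W/L table. Terminal = L. A non-terminal position is W if it has a move to some L; otherwise it is L.
n=0: no move → L
n=1: no move → L
n=2: →0(L), so W
n=3: →0(L), so W
n=4: →2(W), 3(W) — all W, so L
n=5: →0(L), so W
n=6: →4(L), so W
n=7: →0(L), so W
n=8: →4(L), so W
n=9: →3(W), 6(W), 8(W) — all W, so L
n=10: →9(L), so W
The starting position 10 is W: Maya should move to 9, handing over an L position.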